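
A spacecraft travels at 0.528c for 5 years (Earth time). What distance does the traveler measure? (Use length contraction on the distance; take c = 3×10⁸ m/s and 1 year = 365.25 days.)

Earth distance: d = v × t = 0.528c × 5 yr = 2.4994×10¹⁶ m
γ = 1.1775
d' = d/γ = 2.4994×10¹⁶/1.1775 = 2.123×10¹⁶ m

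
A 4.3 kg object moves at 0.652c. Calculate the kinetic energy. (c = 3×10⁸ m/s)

γ = 1/√(1 - 0.652²) = 1.3189
γ - 1 = 0.3189
KE = (γ-1)mc² = 0.3189 × 4.3 × (3×10⁸)² = 1.234×10¹⁷ J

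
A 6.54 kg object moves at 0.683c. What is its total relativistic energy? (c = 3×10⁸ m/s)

γ = 1/√(1 - 0.683²) = 1.369
mc² = 6.54 × (3×10⁸)² = 5.886×10¹⁷ J
E = γmc² = 1.369 × 5.886×10¹⁷ = 8.058×10¹⁷ J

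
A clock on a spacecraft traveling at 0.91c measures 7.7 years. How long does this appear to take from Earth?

Proper time Δt₀ = 7.7 years
γ = 1/√(1 - 0.91²) = 2.412
Δt = γΔt₀ = 2.412 × 7.7 = 18.57 years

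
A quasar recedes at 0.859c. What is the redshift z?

β = 0.859
(1+β)/(1-β) = 1.859/0.141 = 13.184
√(13.184) = 3.631
z = 3.631 - 1 = 2.631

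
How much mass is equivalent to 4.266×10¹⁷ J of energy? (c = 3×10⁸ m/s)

From E = mc², we get m = E/c²
c² = (3×10⁸)² = 9×10¹⁶ m²/s²
m = 4.266×10¹⁷ / 9×10¹⁶ = 4.740 kg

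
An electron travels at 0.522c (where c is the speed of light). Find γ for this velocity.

v/c = 0.522, so (v/c)² = 0.272484
1 - (v/c)² = 0.727516
γ = 1/√(0.727516) = 1.172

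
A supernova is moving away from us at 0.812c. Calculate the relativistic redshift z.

β = 0.812
(1+β)/(1-β) = 1.812/0.188 = 9.638
√(9.638) = 3.105
z = 3.105 - 1 = 2.105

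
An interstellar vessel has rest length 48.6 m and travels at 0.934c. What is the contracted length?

Proper length L₀ = 48.6 m
γ = 1/√(1 - 0.934²) = 2.799
L = L₀/γ = 48.6/2.799 = 17.36 m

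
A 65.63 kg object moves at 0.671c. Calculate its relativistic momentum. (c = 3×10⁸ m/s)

γ = 1/√(1 - 0.671²) = 1.349
v = 0.671 × 3×10⁸ = 2.013×10⁸ m/s
p = γmv = 1.349 × 65.63 × 2.013×10⁸ = 1.782×10¹⁰ kg·m/s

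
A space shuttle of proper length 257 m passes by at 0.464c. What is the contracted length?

Proper length L₀ = 257 m
γ = 1/√(1 - 0.464²) = 1.1289
L = L₀/γ = 257/1.1289 = 227.7 m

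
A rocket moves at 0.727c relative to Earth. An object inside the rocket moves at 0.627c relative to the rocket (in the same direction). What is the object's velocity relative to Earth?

u = (u' + v)/(1 + u'v/c²)
Numerator: 0.627 + 0.727 = 1.354
Denominator: 1 + 0.455829 = 1.455829
u = 1.354/1.455829 = 0.9301c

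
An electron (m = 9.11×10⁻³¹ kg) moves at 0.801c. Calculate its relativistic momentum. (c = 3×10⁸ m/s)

γ = 1/√(1 - 0.801²) = 1.6704
v = 0.801 × 3×10⁸ = 2.403×10⁸ m/s
p = γmv = 1.6704 × 9.11×10⁻³¹ × 2.403×10⁸ = 3.657×10⁻²² kg·m/s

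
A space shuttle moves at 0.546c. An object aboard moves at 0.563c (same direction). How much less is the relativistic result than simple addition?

Classical: u' + v = 0.563 + 0.546 = 1.109c
Relativistic: u = (0.563 + 0.546)/(1 + 0.307398) = 1.109/1.307398 = 0.8482c
Difference: 1.109 - 0.8482 = 0.2608c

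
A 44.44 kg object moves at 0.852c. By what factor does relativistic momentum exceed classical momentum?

p_rel = γmv, p_class = mv
Ratio = γ = 1/√(1 - 0.852²) = 1.910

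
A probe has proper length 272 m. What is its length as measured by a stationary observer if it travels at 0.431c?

Proper length L₀ = 272 m
γ = 1/√(1 - 0.431²) = 1.1082
L = L₀/γ = 272/1.1082 = 245.4 m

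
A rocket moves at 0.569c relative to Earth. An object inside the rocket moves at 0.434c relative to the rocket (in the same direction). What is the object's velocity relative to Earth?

u = (u' + v)/(1 + u'v/c²)
Numerator: 0.434 + 0.569 = 1.003
Denominator: 1 + 0.246946 = 1.246946
u = 1.003/1.246946 = 0.8044c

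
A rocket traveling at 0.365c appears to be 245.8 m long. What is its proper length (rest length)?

Contracted length L = 245.8 m
γ = 1/√(1 - 0.365²) = 1.074
L₀ = γL = 1.074 × 245.8 = 264.0 m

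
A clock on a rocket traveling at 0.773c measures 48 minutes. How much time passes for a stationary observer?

Proper time Δt₀ = 48 minutes
γ = 1/√(1 - 0.773²) = 1.5763
Δt = γΔt₀ = 1.5763 × 48 = 75.66 minutes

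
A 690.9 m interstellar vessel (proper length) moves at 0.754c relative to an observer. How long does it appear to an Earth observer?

Proper length L₀ = 690.9 m
γ = 1/√(1 - 0.754²) = 1.5224
L = L₀/γ = 690.9/1.5224 = 453.8 m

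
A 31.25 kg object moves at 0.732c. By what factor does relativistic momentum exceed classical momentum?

p_rel = γmv, p_class = mv
Ratio = γ = 1/√(1 - 0.732²) = 1.468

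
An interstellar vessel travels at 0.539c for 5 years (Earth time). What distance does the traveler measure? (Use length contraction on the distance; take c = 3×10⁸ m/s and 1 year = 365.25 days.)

Earth distance: d = v × t = 0.539c × 5 yr = 2.551×10¹⁶ m
γ = 1.187
d' = d/γ = 2.551×10¹⁶/1.187 = 2.149×10¹⁶ m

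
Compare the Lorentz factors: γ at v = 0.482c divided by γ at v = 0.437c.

γ₁ = 1/√(1 - 0.482²) = 1.1413
γ₂ = 1/√(1 - 0.437²) = 1.1118
γ₁/γ₂ = 1.1413/1.1118 = 1.027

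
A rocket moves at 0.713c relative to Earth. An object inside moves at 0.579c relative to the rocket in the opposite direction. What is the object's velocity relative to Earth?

Object's velocity in rocket frame is u' = -0.579c
u = (u' + v)/(1 + u'v/c²) = (v - 0.579)/(1 - 0.579·v/c²)
Numerator: 0.713 - 0.579 = 0.134
Denominator: 1 - 0.412827 = 0.587173
u = 0.134/0.587173 = 0.2282c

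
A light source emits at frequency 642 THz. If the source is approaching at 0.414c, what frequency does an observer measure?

β = v/c = 0.414
(1+β)/(1-β) = 1.414/0.586 = 2.413
Doppler factor = √(2.413) = 1.5534
f_obs = 642 × 1.5534 = 997.3 THz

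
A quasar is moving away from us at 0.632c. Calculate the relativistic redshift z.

β = 0.632
(1+β)/(1-β) = 1.632/0.368 = 4.435
√(4.435) = 2.106
z = 2.106 - 1 = 1.106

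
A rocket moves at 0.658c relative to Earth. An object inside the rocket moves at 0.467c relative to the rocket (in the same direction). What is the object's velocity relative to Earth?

u = (u' + v)/(1 + u'v/c²)
Numerator: 0.467 + 0.658 = 1.125
Denominator: 1 + 0.307286 = 1.307286
u = 1.125/1.307286 = 0.8606c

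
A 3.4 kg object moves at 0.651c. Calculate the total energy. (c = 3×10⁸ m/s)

γ = 1/√(1 - 0.651²) = 1.3174
mc² = 3.4 × (3×10⁸)² = 3.060×10¹⁷ J
E = γmc² = 1.3174 × 3.060×10¹⁷ = 4.031×10¹⁷ J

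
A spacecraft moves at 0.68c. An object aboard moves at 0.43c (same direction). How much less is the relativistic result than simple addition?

Classical: u' + v = 0.43 + 0.68 = 1.11c
Relativistic: u = (0.43 + 0.68)/(1 + 0.2924) = 1.11/1.2924 = 0.8589c
Difference: 1.11 - 0.8589 = 0.2511c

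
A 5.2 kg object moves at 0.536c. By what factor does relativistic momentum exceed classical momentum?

p_rel = γmv, p_class = mv
Ratio = γ = 1/√(1 - 0.536²) = 1.185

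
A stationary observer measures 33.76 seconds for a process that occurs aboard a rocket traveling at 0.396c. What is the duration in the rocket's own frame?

Dilated time Δt = 33.76 seconds
γ = 1/√(1 - 0.396²) = 1.089
Δt₀ = Δt/γ = 33.76/1.089 = 31.00 seconds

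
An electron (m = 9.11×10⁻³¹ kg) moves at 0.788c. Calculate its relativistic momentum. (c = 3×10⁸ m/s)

γ = 1/√(1 - 0.788²) = 1.6242
v = 0.788 × 3×10⁸ = 2.364×10⁸ m/s
p = γmv = 1.6242 × 9.11×10⁻³¹ × 2.364×10⁸ = 3.498×10⁻²² kg·m/s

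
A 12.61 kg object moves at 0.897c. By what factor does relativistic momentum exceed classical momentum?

p_rel = γmv, p_class = mv
Ratio = γ = 1/√(1 - 0.897²) = 2.262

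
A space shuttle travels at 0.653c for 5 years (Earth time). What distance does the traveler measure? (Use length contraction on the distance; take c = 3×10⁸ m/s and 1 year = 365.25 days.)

Earth distance: d = v × t = 0.653c × 5 yr = 3.0911×10¹⁶ m
γ = 1.3204
d' = d/γ = 3.0911×10¹⁶/1.3204 = 2.341×10¹⁶ m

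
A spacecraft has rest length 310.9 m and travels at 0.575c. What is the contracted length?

Proper length L₀ = 310.9 m
γ = 1/√(1 - 0.575²) = 1.222
L = L₀/γ = 310.9/1.222 = 254.4 m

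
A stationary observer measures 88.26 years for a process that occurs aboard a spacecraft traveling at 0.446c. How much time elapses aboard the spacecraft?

Dilated time Δt = 88.26 years
γ = 1/√(1 - 0.446²) = 1.11728
Δt₀ = Δt/γ = 88.26/1.11728 = 79.00 years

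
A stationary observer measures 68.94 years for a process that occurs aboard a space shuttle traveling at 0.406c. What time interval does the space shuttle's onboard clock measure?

Dilated time Δt = 68.94 years
γ = 1/√(1 - 0.406²) = 1.0942
Δt₀ = Δt/γ = 68.94/1.0942 = 63.00 years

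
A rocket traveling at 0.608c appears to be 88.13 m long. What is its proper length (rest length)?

Contracted length L = 88.13 m
γ = 1/√(1 - 0.608²) = 1.260
L₀ = γL = 1.260 × 88.13 = 111.0 m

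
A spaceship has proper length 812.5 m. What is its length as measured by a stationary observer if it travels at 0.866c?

Proper length L₀ = 812.5 m
γ = 1/√(1 - 0.866²) = 2.000
L = L₀/γ = 812.5/2.000 = 406.3 m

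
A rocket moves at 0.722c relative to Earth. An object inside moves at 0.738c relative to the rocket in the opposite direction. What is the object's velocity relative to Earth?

Object's velocity in rocket frame is u' = -0.738c
u = (u' + v)/(1 + u'v/c²) = (v - 0.738)/(1 - 0.738·v/c²)
Numerator: 0.722 - 0.738 = -0.016
Denominator: 1 - 0.532836 = 0.467164
u = -0.016/0.467164 = -0.03425c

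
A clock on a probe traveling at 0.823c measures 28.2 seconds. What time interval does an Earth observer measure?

Proper time Δt₀ = 28.2 seconds
γ = 1/√(1 - 0.823²) = 1.7604
Δt = γΔt₀ = 1.7604 × 28.2 = 49.64 seconds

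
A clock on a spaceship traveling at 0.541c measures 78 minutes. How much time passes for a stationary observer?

Proper time Δt₀ = 78 minutes
γ = 1/√(1 - 0.541²) = 1.189
Δt = γΔt₀ = 1.189 × 78 = 92.74 minutes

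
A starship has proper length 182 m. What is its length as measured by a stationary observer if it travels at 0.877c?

Proper length L₀ = 182 m
γ = 1/√(1 - 0.877²) = 2.0812
L = L₀/γ = 182/2.0812 = 87.45 m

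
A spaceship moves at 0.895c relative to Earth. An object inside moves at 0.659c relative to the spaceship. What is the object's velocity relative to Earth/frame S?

u = (u' + v)/(1 + u'v/c²)
Numerator: 0.659 + 0.895 = 1.554
Denominator: 1 + 0.589805 = 1.589805
u = 1.554/1.589805 = 0.9775c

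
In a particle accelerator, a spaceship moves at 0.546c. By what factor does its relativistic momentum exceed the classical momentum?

p_rel = γmv, p_class = mv
Ratio = γ = 1/√(1 - 0.546²)
= 1/√(0.701884) = 1.194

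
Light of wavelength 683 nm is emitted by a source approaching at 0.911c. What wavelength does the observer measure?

β = 0.911
Wavelength Doppler factor = √(0.089/1.911) = √(0.04657) = 0.2158
λ_obs = 683 × 0.2158 = 147.4 nm (blueshift)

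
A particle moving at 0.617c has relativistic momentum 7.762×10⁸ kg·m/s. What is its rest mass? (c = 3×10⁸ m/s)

γ = 1/√(1 - 0.617²) = 1.2707
v = 0.617 × 3×10⁸ = 1.851×10⁸ m/s
m = p/(γv) = 7.762×10⁸/(1.2707 × 1.851×10⁸) = 3.300 kg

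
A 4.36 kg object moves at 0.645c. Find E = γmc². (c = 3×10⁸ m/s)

γ = 1/√(1 - 0.645²) = 1.3086
mc² = 4.36 × (3×10⁸)² = 3.924×10¹⁷ J
E = γmc² = 1.3086 × 3.924×10¹⁷ = 5.135×10¹⁷ J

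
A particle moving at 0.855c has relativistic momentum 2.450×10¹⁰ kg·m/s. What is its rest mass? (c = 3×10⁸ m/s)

γ = 1/√(1 - 0.855²) = 1.928
v = 0.855 × 3×10⁸ = 2.565×10⁸ m/s
m = p/(γv) = 2.450×10¹⁰/(1.928 × 2.565×10⁸) = 49.54 kg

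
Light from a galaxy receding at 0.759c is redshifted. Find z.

β = 0.759
(1+β)/(1-β) = 1.759/0.241 = 7.299
√(7.299) = 2.702
z = 2.702 - 1 = 1.702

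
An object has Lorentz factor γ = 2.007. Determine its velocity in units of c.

From γ = 1/√(1 - v²/c²):
1/γ² = 1/2.007² = 0.2483
v²/c² = 1 - 0.2483 = 0.7517
v/c = √(0.7517) = 0.8670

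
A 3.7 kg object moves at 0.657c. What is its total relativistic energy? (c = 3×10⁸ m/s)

γ = 1/√(1 - 0.657²) = 1.3265
mc² = 3.7 × (3×10⁸)² = 3.330×10¹⁷ J
E = γmc² = 1.3265 × 3.330×10¹⁷ = 4.417×10¹⁷ J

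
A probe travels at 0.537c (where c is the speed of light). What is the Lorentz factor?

v/c = 0.537, so (v/c)² = 0.288369
1 - (v/c)² = 0.711631
γ = 1/√(0.711631) = 1.185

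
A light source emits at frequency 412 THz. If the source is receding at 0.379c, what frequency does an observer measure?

β = v/c = 0.379
(1-β)/(1+β) = 0.621/1.379 = 0.45033
Doppler factor = √(0.45033) = 0.6711
f_obs = 412 × 0.6711 = 276.5 THz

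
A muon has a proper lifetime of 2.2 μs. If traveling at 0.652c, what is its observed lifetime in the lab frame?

Proper lifetime τ₀ = 2.2 μs
γ = 1/√(1 - 0.652²) = 1.319
τ = γτ₀ = 1.319 × 2.2 μs = 2.902 μs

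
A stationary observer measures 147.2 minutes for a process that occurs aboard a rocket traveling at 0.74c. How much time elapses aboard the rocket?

Dilated time Δt = 147.2 minutes
γ = 1/√(1 - 0.74²) = 1.48675
Δt₀ = Δt/γ = 147.2/1.48675 = 99.01 minutes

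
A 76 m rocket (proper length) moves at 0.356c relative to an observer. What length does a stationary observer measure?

Proper length L₀ = 76 m
γ = 1/√(1 - 0.356²) = 1.0701
L = L₀/γ = 76/1.0701 = 71.02 m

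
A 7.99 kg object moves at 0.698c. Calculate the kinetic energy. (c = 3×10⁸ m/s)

γ = 1/√(1 - 0.698²) = 1.3965
γ - 1 = 0.3965
KE = (γ-1)mc² = 0.3965 × 7.99 × (3×10⁸)² = 2.851×10¹⁷ J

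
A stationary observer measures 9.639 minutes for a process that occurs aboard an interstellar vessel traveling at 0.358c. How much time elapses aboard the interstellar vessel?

Dilated time Δt = 9.639 minutes
γ = 1/√(1 - 0.358²) = 1.071
Δt₀ = Δt/γ = 9.639/1.071 = 9.000 minutes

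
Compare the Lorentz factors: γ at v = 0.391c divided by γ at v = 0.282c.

γ₁ = 1/√(1 - 0.391²) = 1.086
γ₂ = 1/√(1 - 0.282²) = 1.042
γ₁/γ₂ = 1.086/1.042 = 1.042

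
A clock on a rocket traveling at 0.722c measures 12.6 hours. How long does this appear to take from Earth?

Proper time Δt₀ = 12.6 hours
γ = 1/√(1 - 0.722²) = 1.445
Δt = γΔt₀ = 1.445 × 12.6 = 18.21 hours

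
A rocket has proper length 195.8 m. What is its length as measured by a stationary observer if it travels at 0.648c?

Proper length L₀ = 195.8 m
γ = 1/√(1 - 0.648²) = 1.313
L = L₀/γ = 195.8/1.313 = 149.1 m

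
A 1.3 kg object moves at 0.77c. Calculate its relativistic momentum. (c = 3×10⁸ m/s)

γ = 1/√(1 - 0.77²) = 1.5673
v = 0.77 × 3×10⁸ = 2.310×10⁸ m/s
p = γmv = 1.5673 × 1.3 × 2.310×10⁸ = 4.707×10⁸ kg·m/s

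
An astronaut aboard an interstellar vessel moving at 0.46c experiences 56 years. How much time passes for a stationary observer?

Proper time Δt₀ = 56 years
γ = 1/√(1 - 0.46²) = 1.1262
Δt = γΔt₀ = 1.1262 × 56 = 63.07 years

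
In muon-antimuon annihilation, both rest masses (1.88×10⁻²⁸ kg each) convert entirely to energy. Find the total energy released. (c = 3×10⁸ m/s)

Both particles have the same rest mass, so total mass = 2m
E = 2m·c² = 2 × 1.88×10⁻²⁸ × (3×10⁸)²
= 2 × 1.88×10⁻²⁸ × 9×10¹⁶
= 3.384×10⁻¹¹ J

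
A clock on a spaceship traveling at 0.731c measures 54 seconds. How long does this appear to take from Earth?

Proper time Δt₀ = 54 seconds
γ = 1/√(1 - 0.731²) = 1.4655
Δt = γΔt₀ = 1.4655 × 54 = 79.14 seconds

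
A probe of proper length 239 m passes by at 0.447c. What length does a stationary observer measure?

Proper length L₀ = 239 m
γ = 1/√(1 - 0.447²) = 1.118
L = L₀/γ = 239/1.118 = 213.8 m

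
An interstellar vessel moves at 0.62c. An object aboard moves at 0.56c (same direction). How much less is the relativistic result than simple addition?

Classical: u' + v = 0.56 + 0.62 = 1.18c
Relativistic: u = (0.56 + 0.62)/(1 + 0.3472) = 1.18/1.3472 = 0.8759c
Difference: 1.18 - 0.8759 = 0.3041c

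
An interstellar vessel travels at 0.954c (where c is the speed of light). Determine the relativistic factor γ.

v/c = 0.954, so (v/c)² = 0.910116
1 - (v/c)² = 0.089884
γ = 1/√(0.089884) = 3.335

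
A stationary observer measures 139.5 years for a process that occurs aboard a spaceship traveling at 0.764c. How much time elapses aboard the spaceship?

Dilated time Δt = 139.5 years
γ = 1/√(1 - 0.764²) = 1.5499
Δt₀ = Δt/γ = 139.5/1.5499 = 90.01 years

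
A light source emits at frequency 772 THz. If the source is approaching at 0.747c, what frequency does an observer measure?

β = v/c = 0.747
(1+β)/(1-β) = 1.747/0.253 = 6.905
Doppler factor = √(6.905) = 2.628
f_obs = 772 × 2.628 = 2029 THz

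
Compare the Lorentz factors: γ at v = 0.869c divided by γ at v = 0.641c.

γ₁ = 1/√(1 - 0.869²) = 2.021
γ₂ = 1/√(1 - 0.641²) = 1.303
γ₁/γ₂ = 2.021/1.303 = 1.551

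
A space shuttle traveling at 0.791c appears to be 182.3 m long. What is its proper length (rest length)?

Contracted length L = 182.3 m
γ = 1/√(1 - 0.791²) = 1.6345
L₀ = γL = 1.6345 × 182.3 = 298.0 m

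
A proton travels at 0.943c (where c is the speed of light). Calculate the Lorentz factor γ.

v/c = 0.943, so (v/c)² = 0.889249
1 - (v/c)² = 0.110751
γ = 1/√(0.110751) = 3.005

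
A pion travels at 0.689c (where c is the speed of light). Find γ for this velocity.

v/c = 0.689, so (v/c)² = 0.474721
1 - (v/c)² = 0.525279
γ = 1/√(0.525279) = 1.380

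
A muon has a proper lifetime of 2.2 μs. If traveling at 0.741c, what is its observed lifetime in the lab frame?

Proper lifetime τ₀ = 2.2 μs
γ = 1/√(1 - 0.741²) = 1.489
τ = γτ₀ = 1.489 × 2.2 μs = 3.276 μs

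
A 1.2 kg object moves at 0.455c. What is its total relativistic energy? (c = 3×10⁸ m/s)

γ = 1/√(1 - 0.455²) = 1.123
mc² = 1.2 × (3×10⁸)² = 1.080×10¹⁷ J
E = γmc² = 1.123 × 1.080×10¹⁷ = 1.213×10¹⁷ J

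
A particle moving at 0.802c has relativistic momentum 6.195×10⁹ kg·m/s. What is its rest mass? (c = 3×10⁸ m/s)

γ = 1/√(1 - 0.802²) = 1.674
v = 0.802 × 3×10⁸ = 2.406×10⁸ m/s
m = p/(γv) = 6.195×10⁹/(1.674 × 2.406×10⁸) = 15.38 kg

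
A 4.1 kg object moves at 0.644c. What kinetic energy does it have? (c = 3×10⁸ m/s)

γ = 1/√(1 - 0.644²) = 1.3071
γ - 1 = 0.3071
KE = (γ-1)mc² = 0.3071 × 4.1 × (3×10⁸)² = 1.133×10¹⁷ J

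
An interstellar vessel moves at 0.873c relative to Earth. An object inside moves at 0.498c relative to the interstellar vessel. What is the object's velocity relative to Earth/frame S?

u = (u' + v)/(1 + u'v/c²)
Numerator: 0.498 + 0.873 = 1.371
Denominator: 1 + 0.434754 = 1.434754
u = 1.371/1.434754 = 0.9556c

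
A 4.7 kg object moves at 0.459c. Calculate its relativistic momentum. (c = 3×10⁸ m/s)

γ = 1/√(1 - 0.459²) = 1.1256
v = 0.459 × 3×10⁸ = 1.377×10⁸ m/s
p = γmv = 1.1256 × 4.7 × 1.377×10⁸ = 7.285×10⁸ kg·m/s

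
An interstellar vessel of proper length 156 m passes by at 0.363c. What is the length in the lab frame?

Proper length L₀ = 156 m
γ = 1/√(1 - 0.363²) = 1.073
L = L₀/γ = 156/1.073 = 145.4 m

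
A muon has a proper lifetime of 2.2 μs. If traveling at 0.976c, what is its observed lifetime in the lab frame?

Proper lifetime τ₀ = 2.2 μs
γ = 1/√(1 - 0.976²) = 4.592
τ = γτ₀ = 4.592 × 2.2 μs = 10.10 μs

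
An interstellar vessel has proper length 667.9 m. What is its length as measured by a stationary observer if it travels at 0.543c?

Proper length L₀ = 667.9 m
γ = 1/√(1 - 0.543²) = 1.19086
L = L₀/γ = 667.9/1.19086 = 560.9 m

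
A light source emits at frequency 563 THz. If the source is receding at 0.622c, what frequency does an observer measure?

β = v/c = 0.622
(1-β)/(1+β) = 0.378/1.622 = 0.2330
Doppler factor = √(0.2330) = 0.4827
f_obs = 563 × 0.4827 = 271.8 THz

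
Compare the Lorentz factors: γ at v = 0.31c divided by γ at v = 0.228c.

γ₁ = 1/√(1 - 0.31²) = 1.052
γ₂ = 1/√(1 - 0.228²) = 1.027
γ₁/γ₂ = 1.052/1.027 = 1.024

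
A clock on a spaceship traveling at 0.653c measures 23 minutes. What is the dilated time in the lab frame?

Proper time Δt₀ = 23 minutes
γ = 1/√(1 - 0.653²) = 1.3204
Δt = γΔt₀ = 1.3204 × 23 = 30.37 minutes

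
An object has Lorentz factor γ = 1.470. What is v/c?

From γ = 1/√(1 - v²/c²):
1/γ² = 1/1.470² = 0.46277
v²/c² = 1 - 0.46277 = 0.53723
v/c = √(0.53723) = 0.7330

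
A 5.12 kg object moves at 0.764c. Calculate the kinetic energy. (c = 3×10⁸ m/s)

γ = 1/√(1 - 0.764²) = 1.5499
γ - 1 = 0.5499
KE = (γ-1)mc² = 0.5499 × 5.12 × (3×10⁸)² = 2.534×10¹⁷ J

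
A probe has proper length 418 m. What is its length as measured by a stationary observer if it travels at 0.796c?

Proper length L₀ = 418 m
γ = 1/√(1 - 0.796²) = 1.652
L = L₀/γ = 418/1.652 = 253.0 m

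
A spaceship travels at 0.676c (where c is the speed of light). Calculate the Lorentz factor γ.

v/c = 0.676, so (v/c)² = 0.456976
1 - (v/c)² = 0.543024
γ = 1/√(0.543024) = 1.357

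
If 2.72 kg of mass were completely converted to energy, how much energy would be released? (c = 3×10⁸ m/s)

Using E = mc²:
c² = (3×10⁸)² = 9×10¹⁶ m²/s²
E = 2.72 × 9×10¹⁶ = 2.448×10¹⁷ J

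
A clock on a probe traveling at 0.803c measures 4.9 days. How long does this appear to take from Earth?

Proper time Δt₀ = 4.9 days
γ = 1/√(1 - 0.803²) = 1.678
Δt = γΔt₀ = 1.678 × 4.9 = 8.222 days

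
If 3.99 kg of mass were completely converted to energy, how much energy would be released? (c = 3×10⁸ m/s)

Using E = mc²:
c² = (3×10⁸)² = 9×10¹⁶ m²/s²
E = 3.99 × 9×10¹⁶ = 3.591×10¹⁷ J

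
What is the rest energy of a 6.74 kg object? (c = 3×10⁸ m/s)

c² = (3×10⁸)² = 9.000×10¹⁶ m²/s²
E₀ = mc² = 6.74 × 9.000×10¹⁶ = 6.066×10¹⁷ J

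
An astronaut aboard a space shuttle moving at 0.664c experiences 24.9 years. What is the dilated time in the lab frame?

Proper time Δt₀ = 24.9 years
γ = 1/√(1 - 0.664²) = 1.3374
Δt = γΔt₀ = 1.3374 × 24.9 = 33.30 years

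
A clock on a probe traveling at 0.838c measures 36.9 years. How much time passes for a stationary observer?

Proper time Δt₀ = 36.9 years
γ = 1/√(1 - 0.838²) = 1.8326
Δt = γΔt₀ = 1.8326 × 36.9 = 67.62 years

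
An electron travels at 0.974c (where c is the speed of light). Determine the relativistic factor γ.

v/c = 0.974, so (v/c)² = 0.948676
1 - (v/c)² = 0.051324
γ = 1/√(0.051324) = 4.414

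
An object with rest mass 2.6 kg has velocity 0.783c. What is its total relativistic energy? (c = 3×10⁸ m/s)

γ = 1/√(1 - 0.783²) = 1.6077
mc² = 2.6 × (3×10⁸)² = 2.340×10¹⁷ J
E = γmc² = 1.6077 × 2.340×10¹⁷ = 3.762×10¹⁷ J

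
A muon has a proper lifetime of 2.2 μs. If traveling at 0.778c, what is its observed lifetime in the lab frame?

Proper lifetime τ₀ = 2.2 μs
γ = 1/√(1 - 0.778²) = 1.592
τ = γτ₀ = 1.592 × 2.2 μs = 3.502 μs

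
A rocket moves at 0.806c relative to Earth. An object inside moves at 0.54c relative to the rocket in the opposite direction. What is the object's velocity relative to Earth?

Object's velocity in rocket frame is u' = -0.54c
u = (u' + v)/(1 + u'v/c²) = (v - 0.54)/(1 - 0.54·v/c²)
Numerator: 0.806 - 0.54 = 0.266
Denominator: 1 - 0.43524 = 0.56476
u = 0.266/0.56476 = 0.4710c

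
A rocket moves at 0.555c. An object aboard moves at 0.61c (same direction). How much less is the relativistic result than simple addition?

Classical: u' + v = 0.61 + 0.555 = 1.165c
Relativistic: u = (0.61 + 0.555)/(1 + 0.33855) = 1.165/1.33855 = 0.8703c
Difference: 1.165 - 0.8703 = 0.2947c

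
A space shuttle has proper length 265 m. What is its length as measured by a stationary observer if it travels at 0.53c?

Proper length L₀ = 265 m
γ = 1/√(1 - 0.53²) = 1.1792
L = L₀/γ = 265/1.1792 = 224.7 m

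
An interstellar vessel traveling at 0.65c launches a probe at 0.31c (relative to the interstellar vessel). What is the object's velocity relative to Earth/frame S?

u = (u' + v)/(1 + u'v/c²)
Numerator: 0.31 + 0.65 = 0.96
Denominator: 1 + 0.2015 = 1.2015
u = 0.96/1.2015 = 0.7990c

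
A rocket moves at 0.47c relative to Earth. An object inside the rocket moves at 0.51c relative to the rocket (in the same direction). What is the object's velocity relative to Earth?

u = (u' + v)/(1 + u'v/c²)
Numerator: 0.51 + 0.47 = 0.98
Denominator: 1 + 0.2397 = 1.2397
u = 0.98/1.2397 = 0.7905c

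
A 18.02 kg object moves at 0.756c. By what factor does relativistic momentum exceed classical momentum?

p_rel = γmv, p_class = mv
Ratio = γ = 1/√(1 - 0.756²) = 1.528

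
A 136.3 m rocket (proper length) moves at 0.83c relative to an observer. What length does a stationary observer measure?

Proper length L₀ = 136.3 m
γ = 1/√(1 - 0.83²) = 1.793
L = L₀/γ = 136.3/1.793 = 76.02 m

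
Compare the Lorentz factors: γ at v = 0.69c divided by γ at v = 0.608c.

γ₁ = 1/√(1 - 0.69²) = 1.382
γ₂ = 1/√(1 - 0.608²) = 1.260
γ₁/γ₂ = 1.382/1.260 = 1.097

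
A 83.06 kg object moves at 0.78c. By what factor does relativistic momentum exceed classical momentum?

p_rel = γmv, p_class = mv
Ratio = γ = 1/√(1 - 0.78²) = 1.598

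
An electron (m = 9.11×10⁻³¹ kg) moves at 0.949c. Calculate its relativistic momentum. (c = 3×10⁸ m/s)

γ = 1/√(1 - 0.949²) = 3.1718
v = 0.949 × 3×10⁸ = 2.847×10⁸ m/s
p = γmv = 3.1718 × 9.11×10⁻³¹ × 2.847×10⁸ = 8.226×10⁻²² kg·m/s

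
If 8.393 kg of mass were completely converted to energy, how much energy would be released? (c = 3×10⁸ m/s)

Using E = mc²:
c² = (3×10⁸)² = 9×10¹⁶ m²/s²
E = 8.393 × 9×10¹⁶ = 7.554×10¹⁷ J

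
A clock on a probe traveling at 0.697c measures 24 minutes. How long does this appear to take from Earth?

Proper time Δt₀ = 24 minutes
γ = 1/√(1 - 0.697²) = 1.3946
Δt = γΔt₀ = 1.3946 × 24 = 33.47 minutes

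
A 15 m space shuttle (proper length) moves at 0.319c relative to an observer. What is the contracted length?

Proper length L₀ = 15 m
γ = 1/√(1 - 0.319²) = 1.055
L = L₀/γ = 15/1.055 = 14.22 m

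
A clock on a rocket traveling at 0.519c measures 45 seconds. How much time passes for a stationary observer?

Proper time Δt₀ = 45 seconds
γ = 1/√(1 - 0.519²) = 1.170
Δt = γΔt₀ = 1.170 × 45 = 52.65 seconds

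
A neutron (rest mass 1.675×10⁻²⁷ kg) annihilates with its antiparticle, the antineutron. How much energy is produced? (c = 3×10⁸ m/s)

Both particles have the same rest mass, so total mass = 2m
E = 2m·c² = 2 × 1.675×10⁻²⁷ × (3×10⁸)²
= 2 × 1.675×10⁻²⁷ × 9×10¹⁶
= 3.015×10⁻¹⁰ J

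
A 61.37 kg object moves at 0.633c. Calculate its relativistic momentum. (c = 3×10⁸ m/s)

γ = 1/√(1 - 0.633²) = 1.2917
v = 0.633 × 3×10⁸ = 1.899×10⁸ m/s
p = γmv = 1.2917 × 61.37 × 1.899×10⁸ = 1.505×10¹⁰ kg·m/s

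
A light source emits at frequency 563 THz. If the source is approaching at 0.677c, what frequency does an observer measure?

β = v/c = 0.677
(1+β)/(1-β) = 1.677/0.323 = 5.192
Doppler factor = √(5.192) = 2.279
f_obs = 563 × 2.279 = 1283 THz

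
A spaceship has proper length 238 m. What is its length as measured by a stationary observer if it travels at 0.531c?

Proper length L₀ = 238 m
γ = 1/√(1 - 0.531²) = 1.180
L = L₀/γ = 238/1.180 = 201.7 m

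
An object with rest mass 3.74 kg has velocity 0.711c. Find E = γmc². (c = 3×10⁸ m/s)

γ = 1/√(1 - 0.711²) = 1.4221
mc² = 3.74 × (3×10⁸)² = 3.366×10¹⁷ J
E = γmc² = 1.4221 × 3.366×10¹⁷ = 4.787×10¹⁷ J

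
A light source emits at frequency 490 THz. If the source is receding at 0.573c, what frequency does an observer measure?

β = v/c = 0.573
(1-β)/(1+β) = 0.427/1.573 = 0.27146
Doppler factor = √(0.27146) = 0.5210
f_obs = 490 × 0.5210 = 255.3 THz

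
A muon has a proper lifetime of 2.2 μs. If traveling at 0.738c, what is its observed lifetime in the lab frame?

Proper lifetime τ₀ = 2.2 μs
γ = 1/√(1 - 0.738²) = 1.482
τ = γτ₀ = 1.482 × 2.2 μs = 3.260 μs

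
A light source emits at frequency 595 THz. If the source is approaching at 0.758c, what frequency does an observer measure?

β = v/c = 0.758
(1+β)/(1-β) = 1.758/0.242 = 7.264
Doppler factor = √(7.264) = 2.695
f_obs = 595 × 2.695 = 1604 THz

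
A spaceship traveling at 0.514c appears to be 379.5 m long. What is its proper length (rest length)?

Contracted length L = 379.5 m
γ = 1/√(1 - 0.514²) = 1.1658
L₀ = γL = 1.1658 × 379.5 = 442.4 m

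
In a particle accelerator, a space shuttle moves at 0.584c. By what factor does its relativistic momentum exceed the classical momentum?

p_rel = γmv, p_class = mv
Ratio = γ = 1/√(1 - 0.584²)
= 1/√(0.658944) = 1.232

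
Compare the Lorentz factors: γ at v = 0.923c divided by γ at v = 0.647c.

γ₁ = 1/√(1 - 0.923²) = 2.599
γ₂ = 1/√(1 - 0.647²) = 1.311
γ₁/γ₂ = 2.599/1.311 = 1.982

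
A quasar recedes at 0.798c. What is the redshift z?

β = 0.798
(1+β)/(1-β) = 1.798/0.202 = 8.901
√(8.901) = 2.983
z = 2.983 - 1 = 1.983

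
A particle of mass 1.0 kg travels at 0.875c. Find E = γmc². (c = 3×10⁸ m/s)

γ = 1/√(1 - 0.875²) = 2.066
mc² = 1.0 × (3×10⁸)² = 9.000×10¹⁶ J
E = γmc² = 2.066 × 9.000×10¹⁶ = 1.859×10¹⁷ J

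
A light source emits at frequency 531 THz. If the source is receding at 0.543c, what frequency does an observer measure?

β = v/c = 0.543
(1-β)/(1+β) = 0.457/1.543 = 0.2962
Doppler factor = √(0.2962) = 0.5442
f_obs = 531 × 0.5442 = 289.0 THz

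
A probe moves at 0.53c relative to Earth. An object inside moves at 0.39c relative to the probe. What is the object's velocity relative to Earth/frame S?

u = (u' + v)/(1 + u'v/c²)
Numerator: 0.39 + 0.53 = 0.92
Denominator: 1 + 0.2067 = 1.2067
u = 0.92/1.2067 = 0.7624c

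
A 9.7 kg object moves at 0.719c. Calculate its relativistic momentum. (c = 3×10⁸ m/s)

γ = 1/√(1 - 0.719²) = 1.4388
v = 0.719 × 3×10⁸ = 2.157×10⁸ m/s
p = γmv = 1.4388 × 9.7 × 2.157×10⁸ = 3.010×10⁹ kg·m/s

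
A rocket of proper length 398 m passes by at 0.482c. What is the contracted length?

Proper length L₀ = 398 m
γ = 1/√(1 - 0.482²) = 1.1413
L = L₀/γ = 398/1.1413 = 348.7 m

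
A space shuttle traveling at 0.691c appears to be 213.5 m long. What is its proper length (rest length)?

Contracted length L = 213.5 m
γ = 1/√(1 - 0.691²) = 1.3834
L₀ = γL = 1.3834 × 213.5 = 295.4 m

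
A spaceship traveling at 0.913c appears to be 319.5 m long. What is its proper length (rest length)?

Contracted length L = 319.5 m
γ = 1/√(1 - 0.913²) = 2.4512
L₀ = γL = 2.4512 × 319.5 = 783.2 m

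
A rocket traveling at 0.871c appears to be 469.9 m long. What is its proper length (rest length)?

Contracted length L = 469.9 m
γ = 1/√(1 - 0.871²) = 2.0355
L₀ = γL = 2.0355 × 469.9 = 956.5 m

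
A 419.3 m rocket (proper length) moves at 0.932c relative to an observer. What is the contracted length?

Proper length L₀ = 419.3 m
γ = 1/√(1 - 0.932²) = 2.759
L = L₀/γ = 419.3/2.759 = 152.0 m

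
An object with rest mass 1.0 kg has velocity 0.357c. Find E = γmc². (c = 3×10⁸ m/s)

γ = 1/√(1 - 0.357²) = 1.0705
mc² = 1.0 × (3×10⁸)² = 9.000×10¹⁶ J
E = γmc² = 1.0705 × 9.000×10¹⁶ = 9.635×10¹⁶ J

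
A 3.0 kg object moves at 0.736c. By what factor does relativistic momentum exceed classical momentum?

p_rel = γmv, p_class = mv
Ratio = γ = 1/√(1 - 0.736²) = 1.477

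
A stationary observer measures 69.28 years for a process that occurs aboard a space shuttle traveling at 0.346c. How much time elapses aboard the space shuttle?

Dilated time Δt = 69.28 years
γ = 1/√(1 - 0.346²) = 1.0658
Δt₀ = Δt/γ = 69.28/1.0658 = 65.00 years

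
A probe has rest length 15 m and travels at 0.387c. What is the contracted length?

Proper length L₀ = 15 m
γ = 1/√(1 - 0.387²) = 1.0845
L = L₀/γ = 15/1.0845 = 13.83 m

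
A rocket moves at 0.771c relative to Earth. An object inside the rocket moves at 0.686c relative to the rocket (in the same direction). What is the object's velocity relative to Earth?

u = (u' + v)/(1 + u'v/c²)
Numerator: 0.686 + 0.771 = 1.457
Denominator: 1 + 0.528906 = 1.528906
u = 1.457/1.528906 = 0.9530c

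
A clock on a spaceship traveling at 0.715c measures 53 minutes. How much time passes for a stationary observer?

Proper time Δt₀ = 53 minutes
γ = 1/√(1 - 0.715²) = 1.4304
Δt = γΔt₀ = 1.4304 × 53 = 75.81 minutes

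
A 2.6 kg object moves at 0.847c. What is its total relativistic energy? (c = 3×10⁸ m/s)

γ = 1/√(1 - 0.847²) = 1.881
mc² = 2.6 × (3×10⁸)² = 2.340×10¹⁷ J
E = γmc² = 1.881 × 2.340×10¹⁷ = 4.402×10¹⁷ J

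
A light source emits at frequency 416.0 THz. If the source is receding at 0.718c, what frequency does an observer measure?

β = v/c = 0.718
(1-β)/(1+β) = 0.282/1.718 = 0.1641
Doppler factor = √(0.1641) = 0.4051
f_obs = 416.0 × 0.4051 = 168.5 THz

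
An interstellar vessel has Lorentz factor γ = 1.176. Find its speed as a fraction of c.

From γ = 1/√(1 - v²/c²):
1/γ² = 1/1.176² = 0.7231
v²/c² = 1 - 0.7231 = 0.2769
v/c = √(0.2769) = 0.5262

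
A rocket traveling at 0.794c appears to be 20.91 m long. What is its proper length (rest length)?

Contracted length L = 20.91 m
γ = 1/√(1 - 0.794²) = 1.645
L₀ = γL = 1.645 × 20.91 = 34.40 m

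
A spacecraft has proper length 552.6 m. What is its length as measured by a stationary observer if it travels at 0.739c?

Proper length L₀ = 552.6 m
γ = 1/√(1 - 0.739²) = 1.4843
L = L₀/γ = 552.6/1.4843 = 372.3 m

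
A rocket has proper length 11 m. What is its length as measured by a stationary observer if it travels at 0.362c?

Proper length L₀ = 11 m
γ = 1/√(1 - 0.362²) = 1.073
L = L₀/γ = 11/1.073 = 10.25 m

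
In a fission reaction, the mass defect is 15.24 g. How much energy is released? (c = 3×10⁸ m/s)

Convert mass defect: Δm = 15.24 g = 0.01524 kg
E = Δm·c² = 0.01524 × (3×10⁸)²
= 0.01524 × 9×10¹⁶ = 1.372×10¹⁵ J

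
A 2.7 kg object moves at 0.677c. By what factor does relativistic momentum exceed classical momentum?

p_rel = γmv, p_class = mv
Ratio = γ = 1/√(1 - 0.677²) = 1.359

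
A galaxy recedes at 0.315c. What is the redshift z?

β = 0.315
(1+β)/(1-β) = 1.315/0.685 = 1.9197
√(1.9197) = 1.3855
z = 1.3855 - 1 = 0.3855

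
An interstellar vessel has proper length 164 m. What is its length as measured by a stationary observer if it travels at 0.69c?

Proper length L₀ = 164 m
γ = 1/√(1 - 0.69²) = 1.382
L = L₀/γ = 164/1.382 = 118.7 m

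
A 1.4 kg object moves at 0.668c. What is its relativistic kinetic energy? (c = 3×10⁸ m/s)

γ = 1/√(1 - 0.668²) = 1.3438
γ - 1 = 0.3438
KE = (γ-1)mc² = 0.3438 × 1.4 × (3×10⁸)² = 4.332×10¹⁶ J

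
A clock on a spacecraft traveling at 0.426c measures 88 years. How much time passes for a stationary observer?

Proper time Δt₀ = 88 years
γ = 1/√(1 - 0.426²) = 1.1053
Δt = γΔt₀ = 1.1053 × 88 = 97.27 years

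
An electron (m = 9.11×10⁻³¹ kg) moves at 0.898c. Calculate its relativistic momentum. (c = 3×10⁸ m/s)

γ = 1/√(1 - 0.898²) = 2.273
v = 0.898 × 3×10⁸ = 2.694×10⁸ m/s
p = γmv = 2.273 × 9.11×10⁻³¹ × 2.694×10⁸ = 5.578×10⁻²² kg·m/s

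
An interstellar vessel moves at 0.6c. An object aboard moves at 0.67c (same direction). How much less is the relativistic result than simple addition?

Classical: u' + v = 0.67 + 0.6 = 1.27c
Relativistic: u = (0.67 + 0.6)/(1 + 0.402) = 1.27/1.402 = 0.9058c
Difference: 1.27 - 0.9058 = 0.3642c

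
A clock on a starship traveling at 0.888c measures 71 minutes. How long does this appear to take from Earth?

Proper time Δt₀ = 71 minutes
γ = 1/√(1 - 0.888²) = 2.175
Δt = γΔt₀ = 2.175 × 71 = 154.4 minutes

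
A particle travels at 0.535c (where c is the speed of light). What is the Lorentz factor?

v/c = 0.535, so (v/c)² = 0.286225
1 - (v/c)² = 0.713775
γ = 1/√(0.713775) = 1.184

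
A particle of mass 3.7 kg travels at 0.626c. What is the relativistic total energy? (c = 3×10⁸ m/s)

γ = 1/√(1 - 0.626²) = 1.2823
mc² = 3.7 × (3×10⁸)² = 3.330×10¹⁷ J
E = γmc² = 1.2823 × 3.330×10¹⁷ = 4.270×10¹⁷ J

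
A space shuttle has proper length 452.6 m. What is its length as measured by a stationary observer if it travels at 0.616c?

Proper length L₀ = 452.6 m
γ = 1/√(1 - 0.616²) = 1.2694
L = L₀/γ = 452.6/1.2694 = 356.5 m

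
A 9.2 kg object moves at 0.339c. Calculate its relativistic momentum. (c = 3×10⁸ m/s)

γ = 1/√(1 - 0.339²) = 1.0629
v = 0.339 × 3×10⁸ = 1.017×10⁸ m/s
p = γmv = 1.0629 × 9.2 × 1.017×10⁸ = 9.945×10⁸ kg·m/s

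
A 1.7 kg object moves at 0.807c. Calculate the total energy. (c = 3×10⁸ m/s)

γ = 1/√(1 - 0.807²) = 1.6933
mc² = 1.7 × (3×10⁸)² = 1.530×10¹⁷ J
E = γmc² = 1.6933 × 1.530×10¹⁷ = 2.591×10¹⁷ J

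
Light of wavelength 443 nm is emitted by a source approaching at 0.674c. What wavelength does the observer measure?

β = 0.674
Wavelength Doppler factor = √(0.326/1.674) = √(0.19474) = 0.4413
λ_obs = 443 × 0.4413 = 195.5 nm (blueshift)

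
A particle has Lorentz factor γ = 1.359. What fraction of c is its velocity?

From γ = 1/√(1 - v²/c²):
1/γ² = 1/1.359² = 0.54145
v²/c² = 1 - 0.54145 = 0.45855
v/c = √(0.45855) = 0.6772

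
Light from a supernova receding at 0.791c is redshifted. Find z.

β = 0.791
(1+β)/(1-β) = 1.791/0.209 = 8.569
√(8.569) = 2.927
z = 2.927 - 1 = 1.927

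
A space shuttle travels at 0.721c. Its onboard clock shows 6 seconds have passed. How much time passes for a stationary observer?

Proper time Δt₀ = 6 seconds
γ = 1/√(1 - 0.721²) = 1.4431
Δt = γΔt₀ = 1.4431 × 6 = 8.659 seconds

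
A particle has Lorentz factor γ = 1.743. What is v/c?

From γ = 1/√(1 - v²/c²):
1/γ² = 1/1.743² = 0.3292
v²/c² = 1 - 0.3292 = 0.6708
v/c = √(0.6708) = 0.8190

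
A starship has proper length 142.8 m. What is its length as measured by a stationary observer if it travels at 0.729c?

Proper length L₀ = 142.8 m
γ = 1/√(1 - 0.729²) = 1.4609
L = L₀/γ = 142.8/1.4609 = 97.75 m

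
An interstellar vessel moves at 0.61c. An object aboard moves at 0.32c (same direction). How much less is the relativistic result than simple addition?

Classical: u' + v = 0.32 + 0.61 = 0.93c
Relativistic: u = (0.32 + 0.61)/(1 + 0.1952) = 0.93/1.1952 = 0.7781c
Difference: 0.93 - 0.7781 = 0.1519c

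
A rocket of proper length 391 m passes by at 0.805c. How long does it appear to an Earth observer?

Proper length L₀ = 391 m
γ = 1/√(1 - 0.805²) = 1.6856
L = L₀/γ = 391/1.6856 = 232.0 m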